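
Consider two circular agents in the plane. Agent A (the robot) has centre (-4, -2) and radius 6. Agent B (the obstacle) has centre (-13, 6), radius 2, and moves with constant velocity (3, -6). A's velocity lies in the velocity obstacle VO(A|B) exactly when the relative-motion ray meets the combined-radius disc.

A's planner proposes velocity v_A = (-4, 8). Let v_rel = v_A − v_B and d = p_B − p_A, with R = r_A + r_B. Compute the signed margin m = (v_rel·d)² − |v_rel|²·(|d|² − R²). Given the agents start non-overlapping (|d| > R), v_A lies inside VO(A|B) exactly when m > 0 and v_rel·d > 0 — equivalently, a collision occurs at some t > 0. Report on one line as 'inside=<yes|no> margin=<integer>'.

d = (-9, 8),  |d|² = 145;  R = 6+2 = 8,  c = 145−8² = 81
v_rel = (-7, 14),  |v_rel|² = 245;  v_rel·d = (-7)·(-9) + (14)·(8) = 175
245·t² − 350·t + 81 = 0  ⇒  m = 175² − 245·81 = 10780
m = 10780 > 0,  v_rel·d = 175 > 0  ⇒  inside

inside=yes margin=10780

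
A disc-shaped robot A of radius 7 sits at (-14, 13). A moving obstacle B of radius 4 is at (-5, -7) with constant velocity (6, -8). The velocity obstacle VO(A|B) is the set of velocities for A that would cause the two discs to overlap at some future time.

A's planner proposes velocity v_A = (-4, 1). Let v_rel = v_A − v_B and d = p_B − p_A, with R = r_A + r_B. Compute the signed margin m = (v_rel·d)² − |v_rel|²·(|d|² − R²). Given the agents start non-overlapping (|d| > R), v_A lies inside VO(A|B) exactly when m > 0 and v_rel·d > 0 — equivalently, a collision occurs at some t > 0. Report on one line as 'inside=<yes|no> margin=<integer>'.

d = (9, -20),  |d|² = 481;  R = 7+4 = 11,  c = 481−11² = 360
v_rel = (-10, 9),  |v_rel|² = 181;  v_rel·d = (-10)·(9) + (9)·(-20) = -270
181·t² + 540·t + 360 = 0  ⇒  m = (-270)² − 181·360 = 7740
m = 7740 > 0,  v_rel·d = -270 < 0  ⇒  outside

inside=no margin=7740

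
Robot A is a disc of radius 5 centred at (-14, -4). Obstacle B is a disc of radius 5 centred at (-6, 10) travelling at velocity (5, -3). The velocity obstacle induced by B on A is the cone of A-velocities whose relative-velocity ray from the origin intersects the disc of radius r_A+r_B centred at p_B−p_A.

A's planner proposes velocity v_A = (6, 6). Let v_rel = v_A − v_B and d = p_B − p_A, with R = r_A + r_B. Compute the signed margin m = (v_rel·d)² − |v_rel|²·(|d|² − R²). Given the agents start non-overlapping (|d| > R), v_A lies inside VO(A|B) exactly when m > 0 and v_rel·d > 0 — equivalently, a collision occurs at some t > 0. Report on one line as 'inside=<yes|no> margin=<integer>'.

d = (8, 14),  |d|² = 260;  R = 5+5 = 10,  c = 260−10² = 160
v_rel = (1, 9),  |v_rel|² = 82;  v_rel·d = (1)·(8) + (9)·(14) = 134
82·t² − 268·t + 160 = 0  ⇒  m = 134² − 82·160 = 4836
m = 4836 > 0,  v_rel·d = 134 > 0  ⇒  inside

inside=yes margin=4836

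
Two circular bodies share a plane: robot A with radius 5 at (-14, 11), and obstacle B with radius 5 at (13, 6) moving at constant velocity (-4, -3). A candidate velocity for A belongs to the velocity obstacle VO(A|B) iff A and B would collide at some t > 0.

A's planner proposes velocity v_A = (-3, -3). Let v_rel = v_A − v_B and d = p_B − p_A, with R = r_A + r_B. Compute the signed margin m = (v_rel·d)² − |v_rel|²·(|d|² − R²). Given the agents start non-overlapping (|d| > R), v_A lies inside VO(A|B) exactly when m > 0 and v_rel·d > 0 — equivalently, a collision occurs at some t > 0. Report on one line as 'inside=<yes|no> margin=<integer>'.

d = (27, -5),  |d|² = 754;  R = 5+5 = 10,  c = 754−10² = 654
v_rel = (1, 0),  |v_rel|² = 1;  v_rel·d = (1)·(27) + (0)·(-5) = 27
1·t² − 54·t + 654 = 0  ⇒  m = 27² − 1·654 = 75
m = 75 > 0,  v_rel·d = 27 > 0  ⇒  inside

inside=yes margin=75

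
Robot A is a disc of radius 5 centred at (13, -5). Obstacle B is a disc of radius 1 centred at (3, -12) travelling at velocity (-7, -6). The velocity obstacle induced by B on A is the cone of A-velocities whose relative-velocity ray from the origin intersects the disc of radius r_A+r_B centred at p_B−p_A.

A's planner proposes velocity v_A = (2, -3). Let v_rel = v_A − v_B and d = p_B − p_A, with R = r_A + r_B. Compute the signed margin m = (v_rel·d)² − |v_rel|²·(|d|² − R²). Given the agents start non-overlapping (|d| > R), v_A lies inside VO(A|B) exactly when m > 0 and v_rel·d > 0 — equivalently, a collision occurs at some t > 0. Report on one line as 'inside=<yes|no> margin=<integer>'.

d = (-10, -7),  |d|² = 149;  R = 5+1 = 6,  c = 149−6² = 113
v_rel = (9, 3),  |v_rel|² = 90;  v_rel·d = (9)·(-10) + (3)·(-7) = -111
90·t² + 222·t + 113 = 0  ⇒  m = (-111)² − 90·113 = 2151
m = 2151 > 0,  v_rel·d = -111 < 0  ⇒  outside

inside=no margin=2151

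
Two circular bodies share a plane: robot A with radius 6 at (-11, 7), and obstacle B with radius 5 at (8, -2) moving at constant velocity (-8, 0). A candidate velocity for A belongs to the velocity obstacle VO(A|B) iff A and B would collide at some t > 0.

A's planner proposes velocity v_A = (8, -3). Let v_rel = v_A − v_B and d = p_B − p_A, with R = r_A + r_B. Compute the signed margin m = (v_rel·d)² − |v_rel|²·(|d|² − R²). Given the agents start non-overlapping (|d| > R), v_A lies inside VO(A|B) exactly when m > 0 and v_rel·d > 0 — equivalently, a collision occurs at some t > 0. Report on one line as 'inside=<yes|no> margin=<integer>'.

d = (19, -9),  |d|² = 442;  R = 6+5 = 11,  c = 442−11² = 321
v_rel = (16, -3),  |v_rel|² = 265;  v_rel·d = (16)·(19) + (-3)·(-9) = 331
265·t² − 662·t + 321 = 0  ⇒  m = 331² − 265·321 = 24496
m = 24496 > 0,  v_rel·d = 331 > 0  ⇒  inside

inside=yes margin=24496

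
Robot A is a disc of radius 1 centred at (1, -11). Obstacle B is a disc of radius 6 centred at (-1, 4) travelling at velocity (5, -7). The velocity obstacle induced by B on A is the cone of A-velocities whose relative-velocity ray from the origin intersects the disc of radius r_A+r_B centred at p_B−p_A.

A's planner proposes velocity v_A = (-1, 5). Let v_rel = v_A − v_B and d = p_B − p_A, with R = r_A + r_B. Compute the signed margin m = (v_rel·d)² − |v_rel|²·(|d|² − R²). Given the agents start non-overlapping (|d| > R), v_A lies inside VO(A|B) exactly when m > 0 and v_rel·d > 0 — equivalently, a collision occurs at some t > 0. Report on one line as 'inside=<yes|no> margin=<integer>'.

d = (-2, 15),  |d|² = 229;  R = 1+6 = 7,  c = 229−7² = 180
v_rel = (-6, 12),  |v_rel|² = 180;  v_rel·d = (-6)·(-2) + (12)·(15) = 192
180·t² − 384·t + 180 = 0  ⇒  m = 192² − 180·180 = 4464
m = 4464 > 0,  v_rel·d = 192 > 0  ⇒  inside

inside=yes margin=4464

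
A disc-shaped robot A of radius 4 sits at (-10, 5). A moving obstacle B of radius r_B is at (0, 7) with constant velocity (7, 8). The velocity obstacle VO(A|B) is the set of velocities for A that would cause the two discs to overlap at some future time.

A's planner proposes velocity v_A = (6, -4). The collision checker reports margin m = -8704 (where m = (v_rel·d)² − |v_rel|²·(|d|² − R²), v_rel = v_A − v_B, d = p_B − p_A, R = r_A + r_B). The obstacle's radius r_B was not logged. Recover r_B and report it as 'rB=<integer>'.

m = -8704
d = (10, 2);  v_rel = (-1, -12),  |v_rel|² = 145
v_rel×d = (-1)·(2) − (-12)·(10) = 118
since m = R²·145 − 118²:  R² = (13924 + -8704) / 145 = 36
R = √36 = 6  ⇒  r_B = 6 − 4 = 2

rB=2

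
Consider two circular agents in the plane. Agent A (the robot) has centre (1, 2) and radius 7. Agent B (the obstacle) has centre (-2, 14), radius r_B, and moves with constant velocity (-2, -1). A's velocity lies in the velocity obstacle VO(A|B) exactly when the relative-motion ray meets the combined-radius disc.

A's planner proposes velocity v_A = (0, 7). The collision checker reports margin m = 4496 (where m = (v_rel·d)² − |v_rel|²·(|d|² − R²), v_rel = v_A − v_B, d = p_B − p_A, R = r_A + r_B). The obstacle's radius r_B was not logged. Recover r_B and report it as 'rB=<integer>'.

m = 4496
d = (-3, 12);  v_rel = (2, 8),  |v_rel|² = 68
v_rel×d = (2)·(12) − (8)·(-3) = 48
since m = R²·68 − 48²:  R² = (2304 + 4496) / 68 = 100
R = √100 = 10  ⇒  r_B = 10 − 7 = 3

rB=3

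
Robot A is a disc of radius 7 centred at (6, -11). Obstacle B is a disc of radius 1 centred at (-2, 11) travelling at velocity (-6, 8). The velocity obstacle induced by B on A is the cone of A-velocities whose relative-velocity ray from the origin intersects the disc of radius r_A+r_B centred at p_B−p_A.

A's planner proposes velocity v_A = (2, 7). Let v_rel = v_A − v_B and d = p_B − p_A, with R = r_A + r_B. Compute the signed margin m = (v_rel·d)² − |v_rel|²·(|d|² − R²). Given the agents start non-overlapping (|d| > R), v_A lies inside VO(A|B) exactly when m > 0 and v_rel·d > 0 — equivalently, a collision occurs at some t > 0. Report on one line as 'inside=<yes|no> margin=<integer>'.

d = (-8, 22),  |d|² = 548;  R = 7+1 = 8,  c = 548−8² = 484
v_rel = (8, -1),  |v_rel|² = 65;  v_rel·d = (8)·(-8) + (-1)·(22) = -86
65·t² + 172·t + 484 = 0  ⇒  m = (-86)² − 65·484 = -24064
m = -24064 < 0,  v_rel·d = -86 < 0  ⇒  outside

inside=no margin=-24064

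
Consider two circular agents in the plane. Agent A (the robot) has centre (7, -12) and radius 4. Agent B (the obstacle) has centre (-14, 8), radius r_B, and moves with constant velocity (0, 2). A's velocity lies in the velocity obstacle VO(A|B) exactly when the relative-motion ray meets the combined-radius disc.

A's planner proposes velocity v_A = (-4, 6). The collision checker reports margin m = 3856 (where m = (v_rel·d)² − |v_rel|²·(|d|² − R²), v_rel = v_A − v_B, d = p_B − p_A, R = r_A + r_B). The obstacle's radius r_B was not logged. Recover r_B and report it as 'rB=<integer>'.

m = 3856
d = (-21, 20);  v_rel = (-4, 4),  |v_rel|² = 32
v_rel×d = (-4)·(20) − (4)·(-21) = 4
since m = R²·32 − 4²:  R² = (16 + 3856) / 32 = 121
R = √121 = 11  ⇒  r_B = 11 − 4 = 7

rB=7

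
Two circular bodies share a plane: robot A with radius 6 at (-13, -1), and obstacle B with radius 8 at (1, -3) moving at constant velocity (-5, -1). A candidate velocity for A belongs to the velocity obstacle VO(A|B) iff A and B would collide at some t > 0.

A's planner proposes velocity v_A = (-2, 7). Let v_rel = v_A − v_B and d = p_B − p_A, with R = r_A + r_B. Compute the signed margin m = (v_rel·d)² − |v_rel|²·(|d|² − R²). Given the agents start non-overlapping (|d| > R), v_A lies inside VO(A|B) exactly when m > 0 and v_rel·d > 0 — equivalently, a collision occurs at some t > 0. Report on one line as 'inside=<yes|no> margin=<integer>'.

d = (14, -2),  |d|² = 200;  R = 6+8 = 14,  c = 200−14² = 4
v_rel = (3, 8),  |v_rel|² = 73;  v_rel·d = (3)·(14) + (8)·(-2) = 26
73·t² − 52·t + 4 = 0  ⇒  m = 26² − 73·4 = 384
m = 384 > 0,  v_rel·d = 26 > 0  ⇒  inside

inside=yes margin=384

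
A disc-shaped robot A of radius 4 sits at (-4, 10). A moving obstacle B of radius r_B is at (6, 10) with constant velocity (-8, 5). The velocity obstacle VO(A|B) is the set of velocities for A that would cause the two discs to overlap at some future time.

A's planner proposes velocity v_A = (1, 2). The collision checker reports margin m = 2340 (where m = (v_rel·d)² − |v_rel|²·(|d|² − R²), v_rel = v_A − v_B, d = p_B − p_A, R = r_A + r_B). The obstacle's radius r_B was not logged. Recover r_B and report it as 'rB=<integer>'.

m = 2340
d = (10, 0);  v_rel = (9, -3),  |v_rel|² = 90
v_rel×d = (9)·(0) − (-3)·(10) = 30
since m = R²·90 − 30²:  R² = (900 + 2340) / 90 = 36
R = √36 = 6  ⇒  r_B = 6 − 4 = 2

rB=2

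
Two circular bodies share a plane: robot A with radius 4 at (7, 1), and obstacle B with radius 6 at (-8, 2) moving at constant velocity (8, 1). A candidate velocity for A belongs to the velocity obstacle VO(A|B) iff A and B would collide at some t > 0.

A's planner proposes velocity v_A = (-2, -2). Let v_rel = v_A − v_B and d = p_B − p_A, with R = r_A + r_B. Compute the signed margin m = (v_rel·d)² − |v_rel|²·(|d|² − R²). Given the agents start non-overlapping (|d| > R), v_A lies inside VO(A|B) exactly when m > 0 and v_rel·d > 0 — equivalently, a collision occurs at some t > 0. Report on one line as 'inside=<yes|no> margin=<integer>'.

d = (-15, 1),  |d|² = 226;  R = 4+6 = 10,  c = 226−10² = 126
v_rel = (-10, -3),  |v_rel|² = 109;  v_rel·d = (-10)·(-15) + (-3)·(1) = 147
109·t² − 294·t + 126 = 0  ⇒  m = 147² − 109·126 = 7875
m = 7875 > 0,  v_rel·d = 147 > 0  ⇒  inside

inside=yes margin=7875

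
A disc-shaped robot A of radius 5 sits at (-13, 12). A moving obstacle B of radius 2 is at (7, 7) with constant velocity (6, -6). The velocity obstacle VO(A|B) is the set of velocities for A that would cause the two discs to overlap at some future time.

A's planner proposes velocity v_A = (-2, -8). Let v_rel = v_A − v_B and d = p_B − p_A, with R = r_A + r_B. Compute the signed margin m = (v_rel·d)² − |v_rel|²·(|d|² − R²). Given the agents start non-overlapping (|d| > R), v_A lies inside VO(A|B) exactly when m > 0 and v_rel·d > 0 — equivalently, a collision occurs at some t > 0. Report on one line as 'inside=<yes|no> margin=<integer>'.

d = (20, -5),  |d|² = 425;  R = 5+2 = 7,  c = 425−7² = 376
v_rel = (-8, -2),  |v_rel|² = 68;  v_rel·d = (-8)·(20) + (-2)·(-5) = -150
68·t² + 300·t + 376 = 0  ⇒  m = (-150)² − 68·376 = -3068
m = -3068 < 0,  v_rel·d = -150 < 0  ⇒  outside

inside=no margin=-3068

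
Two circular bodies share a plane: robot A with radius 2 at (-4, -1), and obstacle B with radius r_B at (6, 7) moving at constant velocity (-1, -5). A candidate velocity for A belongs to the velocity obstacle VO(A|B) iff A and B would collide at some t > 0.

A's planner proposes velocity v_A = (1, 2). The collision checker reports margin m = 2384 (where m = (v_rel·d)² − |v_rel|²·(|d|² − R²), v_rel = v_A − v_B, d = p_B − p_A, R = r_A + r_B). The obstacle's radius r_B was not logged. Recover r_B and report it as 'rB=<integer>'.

m = 2384
d = (10, 8);  v_rel = (2, 7),  |v_rel|² = 53
v_rel×d = (2)·(8) − (7)·(10) = -54
since m = R²·53 − (-54)²:  R² = (2916 + 2384) / 53 = 100
R = √100 = 10  ⇒  r_B = 10 − 2 = 8

rB=8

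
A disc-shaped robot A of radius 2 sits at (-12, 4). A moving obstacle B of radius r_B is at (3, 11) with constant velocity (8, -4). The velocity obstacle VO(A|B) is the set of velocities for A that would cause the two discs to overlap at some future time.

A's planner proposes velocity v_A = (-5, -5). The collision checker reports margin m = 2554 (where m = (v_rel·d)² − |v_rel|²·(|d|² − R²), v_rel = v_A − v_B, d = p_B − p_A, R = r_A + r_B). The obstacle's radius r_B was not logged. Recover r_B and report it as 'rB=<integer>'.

m = 2554
d = (15, 7);  v_rel = (-13, -1),  |v_rel|² = 170
v_rel×d = (-13)·(7) − (-1)·(15) = -76
since m = R²·170 − (-76)²:  R² = (5776 + 2554) / 170 = 49
R = √49 = 7  ⇒  r_B = 7 − 2 = 5

rB=5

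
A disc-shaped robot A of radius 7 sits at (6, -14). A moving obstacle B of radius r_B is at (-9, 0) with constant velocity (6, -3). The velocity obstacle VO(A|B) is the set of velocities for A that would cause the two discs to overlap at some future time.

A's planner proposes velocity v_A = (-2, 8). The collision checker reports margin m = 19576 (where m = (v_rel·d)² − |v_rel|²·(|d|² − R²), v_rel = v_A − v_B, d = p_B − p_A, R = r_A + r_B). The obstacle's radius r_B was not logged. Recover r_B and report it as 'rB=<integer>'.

m = 19576
d = (-15, 14);  v_rel = (-8, 11),  |v_rel|² = 185
v_rel×d = (-8)·(14) − (11)·(-15) = 53
since m = R²·185 − 53²:  R² = (2809 + 19576) / 185 = 121
R = √121 = 11  ⇒  r_B = 11 − 7 = 4

rB=4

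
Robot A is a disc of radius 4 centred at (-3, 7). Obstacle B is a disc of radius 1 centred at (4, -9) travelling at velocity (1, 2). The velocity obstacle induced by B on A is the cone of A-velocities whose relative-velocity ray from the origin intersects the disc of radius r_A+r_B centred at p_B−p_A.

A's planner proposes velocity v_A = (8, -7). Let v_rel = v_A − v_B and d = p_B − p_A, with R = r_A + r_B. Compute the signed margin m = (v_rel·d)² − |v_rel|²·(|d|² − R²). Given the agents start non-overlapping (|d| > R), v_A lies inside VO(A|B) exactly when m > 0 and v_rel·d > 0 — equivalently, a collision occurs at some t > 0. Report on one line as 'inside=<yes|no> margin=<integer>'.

d = (7, -16),  |d|² = 305;  R = 4+1 = 5,  c = 305−5² = 280
v_rel = (7, -9),  |v_rel|² = 130;  v_rel·d = (7)·(7) + (-9)·(-16) = 193
130·t² − 386·t + 280 = 0  ⇒  m = 193² − 130·280 = 849
m = 849 > 0,  v_rel·d = 193 > 0  ⇒  inside

inside=yes margin=849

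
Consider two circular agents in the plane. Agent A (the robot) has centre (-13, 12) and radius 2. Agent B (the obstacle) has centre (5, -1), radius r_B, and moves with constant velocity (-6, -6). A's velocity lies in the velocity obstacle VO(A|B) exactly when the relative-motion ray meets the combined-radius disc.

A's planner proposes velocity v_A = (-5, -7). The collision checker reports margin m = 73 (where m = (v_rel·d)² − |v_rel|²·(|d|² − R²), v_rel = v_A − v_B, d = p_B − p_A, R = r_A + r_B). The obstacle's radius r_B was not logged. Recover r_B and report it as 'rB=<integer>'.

m = 73
d = (18, -13);  v_rel = (1, -1),  |v_rel|² = 2
v_rel×d = (1)·(-13) − (-1)·(18) = 5
since m = R²·2 − 5²:  R² = (25 + 73) / 2 = 49
R = √49 = 7  ⇒  r_B = 7 − 2 = 5

rB=5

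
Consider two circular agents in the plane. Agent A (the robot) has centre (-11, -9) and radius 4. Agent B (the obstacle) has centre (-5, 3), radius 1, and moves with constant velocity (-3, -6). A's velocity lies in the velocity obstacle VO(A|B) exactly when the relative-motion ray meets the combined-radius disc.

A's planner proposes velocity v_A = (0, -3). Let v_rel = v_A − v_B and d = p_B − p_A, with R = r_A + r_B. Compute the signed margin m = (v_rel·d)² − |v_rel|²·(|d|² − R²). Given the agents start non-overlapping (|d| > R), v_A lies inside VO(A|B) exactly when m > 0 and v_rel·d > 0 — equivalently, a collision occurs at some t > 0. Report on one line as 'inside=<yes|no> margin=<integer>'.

d = (6, 12),  |d|² = 180;  R = 4+1 = 5,  c = 180−5² = 155
v_rel = (3, 3),  |v_rel|² = 18;  v_rel·d = (3)·(6) + (3)·(12) = 54
18·t² − 108·t + 155 = 0  ⇒  m = 54² − 18·155 = 126
m = 126 > 0,  v_rel·d = 54 > 0  ⇒  inside

inside=yes margin=126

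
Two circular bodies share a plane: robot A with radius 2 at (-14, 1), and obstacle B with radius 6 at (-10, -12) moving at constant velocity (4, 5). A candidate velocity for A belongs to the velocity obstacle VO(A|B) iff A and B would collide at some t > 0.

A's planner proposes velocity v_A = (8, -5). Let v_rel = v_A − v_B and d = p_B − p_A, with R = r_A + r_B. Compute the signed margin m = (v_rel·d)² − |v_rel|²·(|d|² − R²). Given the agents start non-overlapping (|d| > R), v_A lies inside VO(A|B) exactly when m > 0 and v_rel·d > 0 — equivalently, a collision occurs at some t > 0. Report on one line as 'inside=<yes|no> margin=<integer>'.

d = (4, -13),  |d|² = 185;  R = 2+6 = 8,  c = 185−8² = 121
v_rel = (4, -10),  |v_rel|² = 116;  v_rel·d = (4)·(4) + (-10)·(-13) = 146
116·t² − 292·t + 121 = 0  ⇒  m = 146² − 116·121 = 7280
m = 7280 > 0,  v_rel·d = 146 > 0  ⇒  inside

inside=yes margin=7280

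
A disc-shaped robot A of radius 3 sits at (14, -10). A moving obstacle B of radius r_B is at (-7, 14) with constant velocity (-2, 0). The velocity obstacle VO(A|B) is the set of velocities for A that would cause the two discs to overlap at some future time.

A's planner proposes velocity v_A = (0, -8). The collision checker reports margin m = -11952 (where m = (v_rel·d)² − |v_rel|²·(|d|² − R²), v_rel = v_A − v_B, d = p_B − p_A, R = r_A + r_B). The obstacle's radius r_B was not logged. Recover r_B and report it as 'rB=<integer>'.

m = -11952
d = (-21, 24);  v_rel = (2, -8),  |v_rel|² = 68
v_rel×d = (2)·(24) − (-8)·(-21) = -120
since m = R²·68 − (-120)²:  R² = (14400 + -11952) / 68 = 36
R = √36 = 6  ⇒  r_B = 6 − 3 = 3

rB=3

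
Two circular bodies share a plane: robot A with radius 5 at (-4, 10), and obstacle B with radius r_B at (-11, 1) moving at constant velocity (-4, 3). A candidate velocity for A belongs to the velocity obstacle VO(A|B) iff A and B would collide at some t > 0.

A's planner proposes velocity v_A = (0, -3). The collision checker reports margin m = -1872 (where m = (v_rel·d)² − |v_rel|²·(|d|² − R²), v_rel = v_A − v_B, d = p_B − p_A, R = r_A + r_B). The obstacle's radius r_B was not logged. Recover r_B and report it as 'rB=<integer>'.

m = -1872
d = (-7, -9);  v_rel = (4, -6),  |v_rel|² = 52
v_rel×d = (4)·(-9) − (-6)·(-7) = -78
since m = R²·52 − (-78)²:  R² = (6084 + -1872) / 52 = 81
R = √81 = 9  ⇒  r_B = 9 − 5 = 4

rB=4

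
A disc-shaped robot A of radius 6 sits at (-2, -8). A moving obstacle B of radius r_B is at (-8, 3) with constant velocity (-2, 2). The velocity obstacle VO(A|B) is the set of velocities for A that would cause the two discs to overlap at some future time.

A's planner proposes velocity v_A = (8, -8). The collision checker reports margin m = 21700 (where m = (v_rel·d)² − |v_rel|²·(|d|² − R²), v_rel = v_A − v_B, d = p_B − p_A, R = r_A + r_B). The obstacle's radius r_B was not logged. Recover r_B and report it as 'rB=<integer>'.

m = 21700
d = (-6, 11);  v_rel = (10, -10),  |v_rel|² = 200
v_rel×d = (10)·(11) − (-10)·(-6) = 50
since m = R²·200 − 50²:  R² = (2500 + 21700) / 200 = 121
R = √121 = 11  ⇒  r_B = 11 − 6 = 5

rB=5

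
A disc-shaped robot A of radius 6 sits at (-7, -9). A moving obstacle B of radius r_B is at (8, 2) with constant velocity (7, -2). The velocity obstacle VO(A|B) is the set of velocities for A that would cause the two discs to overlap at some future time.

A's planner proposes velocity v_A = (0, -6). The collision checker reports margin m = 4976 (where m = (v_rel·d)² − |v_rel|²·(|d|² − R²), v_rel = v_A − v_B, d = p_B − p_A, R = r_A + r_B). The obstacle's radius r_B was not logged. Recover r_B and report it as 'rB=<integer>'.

m = 4976
d = (15, 11);  v_rel = (-7, -4),  |v_rel|² = 65
v_rel×d = (-7)·(11) − (-4)·(15) = -17
since m = R²·65 − (-17)²:  R² = (289 + 4976) / 65 = 81
R = √81 = 9  ⇒  r_B = 9 − 6 = 3

rB=3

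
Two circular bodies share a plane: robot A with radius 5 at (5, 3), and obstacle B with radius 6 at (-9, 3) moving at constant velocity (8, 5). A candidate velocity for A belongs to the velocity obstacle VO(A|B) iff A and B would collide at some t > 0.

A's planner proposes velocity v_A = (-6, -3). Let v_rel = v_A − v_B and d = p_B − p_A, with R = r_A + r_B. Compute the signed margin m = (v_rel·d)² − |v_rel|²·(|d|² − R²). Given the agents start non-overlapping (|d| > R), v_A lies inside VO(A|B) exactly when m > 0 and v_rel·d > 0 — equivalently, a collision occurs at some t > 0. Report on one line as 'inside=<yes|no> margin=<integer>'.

d = (-14, 0),  |d|² = 196;  R = 5+6 = 11,  c = 196−11² = 75
v_rel = (-14, -8),  |v_rel|² = 260;  v_rel·d = (-14)·(-14) + (-8)·(0) = 196
260·t² − 392·t + 75 = 0  ⇒  m = 196² − 260·75 = 18916
m = 18916 > 0,  v_rel·d = 196 > 0  ⇒  inside

inside=yes margin=18916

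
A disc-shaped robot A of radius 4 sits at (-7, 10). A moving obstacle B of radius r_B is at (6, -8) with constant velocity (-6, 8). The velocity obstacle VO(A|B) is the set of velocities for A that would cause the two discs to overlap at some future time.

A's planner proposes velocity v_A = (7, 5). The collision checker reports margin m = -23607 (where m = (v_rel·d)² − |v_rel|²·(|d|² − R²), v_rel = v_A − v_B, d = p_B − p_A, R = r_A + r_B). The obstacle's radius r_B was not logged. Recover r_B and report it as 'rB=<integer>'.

m = -23607
d = (13, -18);  v_rel = (13, -3),  |v_rel|² = 178
v_rel×d = (13)·(-18) − (-3)·(13) = -195
since m = R²·178 − (-195)²:  R² = (38025 + -23607) / 178 = 81
R = √81 = 9  ⇒  r_B = 9 − 4 = 5

rB=5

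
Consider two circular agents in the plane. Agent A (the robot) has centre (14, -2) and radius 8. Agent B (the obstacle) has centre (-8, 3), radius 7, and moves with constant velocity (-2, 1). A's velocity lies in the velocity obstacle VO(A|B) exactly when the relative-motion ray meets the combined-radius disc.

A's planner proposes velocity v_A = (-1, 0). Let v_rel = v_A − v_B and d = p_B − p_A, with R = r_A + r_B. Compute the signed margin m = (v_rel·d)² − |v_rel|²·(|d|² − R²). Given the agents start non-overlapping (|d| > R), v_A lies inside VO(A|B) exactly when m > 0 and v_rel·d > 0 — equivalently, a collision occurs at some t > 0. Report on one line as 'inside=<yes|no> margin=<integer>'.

d = (-22, 5),  |d|² = 509;  R = 8+7 = 15,  c = 509−15² = 284
v_rel = (1, -1),  |v_rel|² = 2;  v_rel·d = (1)·(-22) + (-1)·(5) = -27
2·t² + 54·t + 284 = 0  ⇒  m = (-27)² − 2·284 = 161
m = 161 > 0,  v_rel·d = -27 < 0  ⇒  outside

inside=no margin=161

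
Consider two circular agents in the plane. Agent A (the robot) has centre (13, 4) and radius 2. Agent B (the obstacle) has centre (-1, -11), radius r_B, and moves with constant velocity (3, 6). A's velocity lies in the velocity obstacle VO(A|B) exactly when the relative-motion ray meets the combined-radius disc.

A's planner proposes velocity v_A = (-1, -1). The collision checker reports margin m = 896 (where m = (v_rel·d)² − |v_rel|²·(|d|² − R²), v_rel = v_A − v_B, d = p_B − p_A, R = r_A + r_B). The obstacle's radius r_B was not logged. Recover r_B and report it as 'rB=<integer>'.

m = 896
d = (-14, -15);  v_rel = (-4, -7),  |v_rel|² = 65
v_rel×d = (-4)·(-15) − (-7)·(-14) = -38
since m = R²·65 − (-38)²:  R² = (1444 + 896) / 65 = 36
R = √36 = 6  ⇒  r_B = 6 − 2 = 4

rB=4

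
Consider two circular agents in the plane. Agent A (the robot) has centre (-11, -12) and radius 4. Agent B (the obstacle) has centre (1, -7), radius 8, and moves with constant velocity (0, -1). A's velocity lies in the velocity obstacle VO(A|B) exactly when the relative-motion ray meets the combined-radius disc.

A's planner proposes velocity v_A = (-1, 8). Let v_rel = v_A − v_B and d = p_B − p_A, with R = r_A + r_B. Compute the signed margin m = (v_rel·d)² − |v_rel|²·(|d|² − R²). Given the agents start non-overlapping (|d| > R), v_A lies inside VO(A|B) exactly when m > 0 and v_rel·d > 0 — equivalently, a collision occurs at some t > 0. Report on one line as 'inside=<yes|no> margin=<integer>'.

d = (12, 5),  |d|² = 169;  R = 4+8 = 12,  c = 169−12² = 25
v_rel = (-1, 9),  |v_rel|² = 82;  v_rel·d = (-1)·(12) + (9)·(5) = 33
82·t² − 66·t + 25 = 0  ⇒  m = 33² − 82·25 = -961
m = -961 < 0,  v_rel·d = 33 > 0  ⇒  outside

inside=no margin=-961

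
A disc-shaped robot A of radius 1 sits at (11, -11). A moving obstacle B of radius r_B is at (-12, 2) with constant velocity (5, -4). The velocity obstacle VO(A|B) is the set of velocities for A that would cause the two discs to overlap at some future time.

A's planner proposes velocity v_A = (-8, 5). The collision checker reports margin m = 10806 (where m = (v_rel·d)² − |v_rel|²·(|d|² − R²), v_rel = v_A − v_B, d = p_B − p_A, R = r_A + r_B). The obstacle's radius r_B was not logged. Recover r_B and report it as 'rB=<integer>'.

m = 10806
d = (-23, 13);  v_rel = (-13, 9),  |v_rel|² = 250
v_rel×d = (-13)·(13) − (9)·(-23) = 38
since m = R²·250 − 38²:  R² = (1444 + 10806) / 250 = 49
R = √49 = 7  ⇒  r_B = 7 − 1 = 6

rB=6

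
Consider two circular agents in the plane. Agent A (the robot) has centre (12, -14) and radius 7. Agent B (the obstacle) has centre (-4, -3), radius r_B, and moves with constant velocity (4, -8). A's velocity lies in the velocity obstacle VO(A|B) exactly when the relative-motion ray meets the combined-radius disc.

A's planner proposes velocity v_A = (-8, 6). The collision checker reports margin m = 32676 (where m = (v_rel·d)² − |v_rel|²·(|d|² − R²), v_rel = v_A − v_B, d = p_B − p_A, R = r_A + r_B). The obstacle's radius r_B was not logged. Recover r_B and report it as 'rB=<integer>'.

m = 32676
d = (-16, 11);  v_rel = (-12, 14),  |v_rel|² = 340
v_rel×d = (-12)·(11) − (14)·(-16) = 92
since m = R²·340 − 92²:  R² = (8464 + 32676) / 340 = 121
R = √121 = 11  ⇒  r_B = 11 − 7 = 4

rB=4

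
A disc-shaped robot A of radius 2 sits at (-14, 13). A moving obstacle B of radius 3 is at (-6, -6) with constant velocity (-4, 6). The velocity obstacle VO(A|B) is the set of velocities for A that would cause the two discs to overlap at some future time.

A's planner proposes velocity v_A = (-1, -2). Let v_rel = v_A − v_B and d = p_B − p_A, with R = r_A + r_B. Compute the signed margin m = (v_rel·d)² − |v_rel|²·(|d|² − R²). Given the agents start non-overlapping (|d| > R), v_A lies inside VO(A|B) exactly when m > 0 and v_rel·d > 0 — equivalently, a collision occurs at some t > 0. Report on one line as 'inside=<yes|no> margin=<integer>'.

d = (8, -19),  |d|² = 425;  R = 2+3 = 5,  c = 425−5² = 400
v_rel = (3, -8),  |v_rel|² = 73;  v_rel·d = (3)·(8) + (-8)·(-19) = 176
73·t² − 352·t + 400 = 0  ⇒  m = 176² − 73·400 = 1776
m = 1776 > 0,  v_rel·d = 176 > 0  ⇒  inside

inside=yes margin=1776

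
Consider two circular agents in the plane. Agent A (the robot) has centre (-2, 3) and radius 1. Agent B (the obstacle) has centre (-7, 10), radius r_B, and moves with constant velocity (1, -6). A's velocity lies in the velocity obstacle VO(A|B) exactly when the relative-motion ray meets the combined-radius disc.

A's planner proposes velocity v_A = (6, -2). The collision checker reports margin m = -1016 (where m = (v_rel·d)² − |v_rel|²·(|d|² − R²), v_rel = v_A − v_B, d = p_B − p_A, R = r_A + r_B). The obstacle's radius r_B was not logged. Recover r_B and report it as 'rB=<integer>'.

m = -1016
d = (-5, 7);  v_rel = (5, 4),  |v_rel|² = 41
v_rel×d = (5)·(7) − (4)·(-5) = 55
since m = R²·41 − 55²:  R² = (3025 + -1016) / 41 = 49
R = √49 = 7  ⇒  r_B = 7 − 1 = 6

rB=6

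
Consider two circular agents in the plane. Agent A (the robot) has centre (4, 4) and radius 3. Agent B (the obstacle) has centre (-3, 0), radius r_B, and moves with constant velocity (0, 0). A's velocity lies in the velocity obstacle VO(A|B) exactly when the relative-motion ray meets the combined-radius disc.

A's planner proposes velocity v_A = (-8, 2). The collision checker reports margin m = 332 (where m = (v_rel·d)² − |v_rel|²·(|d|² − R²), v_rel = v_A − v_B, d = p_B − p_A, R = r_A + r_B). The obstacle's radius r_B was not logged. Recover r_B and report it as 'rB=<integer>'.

m = 332
d = (-7, -4);  v_rel = (-8, 2),  |v_rel|² = 68
v_rel×d = (-8)·(-4) − (2)·(-7) = 46
since m = R²·68 − 46²:  R² = (2116 + 332) / 68 = 36
R = √36 = 6  ⇒  r_B = 6 − 3 = 3

rB=3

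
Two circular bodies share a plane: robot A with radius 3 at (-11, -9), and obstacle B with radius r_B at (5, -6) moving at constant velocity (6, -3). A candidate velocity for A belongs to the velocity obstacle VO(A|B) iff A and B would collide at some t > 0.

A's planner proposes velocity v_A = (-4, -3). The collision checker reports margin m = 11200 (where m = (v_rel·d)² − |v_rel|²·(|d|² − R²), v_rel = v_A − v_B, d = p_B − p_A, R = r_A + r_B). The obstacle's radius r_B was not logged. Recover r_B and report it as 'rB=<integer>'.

m = 11200
d = (16, 3);  v_rel = (-10, 0),  |v_rel|² = 100
v_rel×d = (-10)·(3) − (0)·(16) = -30
since m = R²·100 − (-30)²:  R² = (900 + 11200) / 100 = 121
R = √121 = 11  ⇒  r_B = 11 − 3 = 8

rB=8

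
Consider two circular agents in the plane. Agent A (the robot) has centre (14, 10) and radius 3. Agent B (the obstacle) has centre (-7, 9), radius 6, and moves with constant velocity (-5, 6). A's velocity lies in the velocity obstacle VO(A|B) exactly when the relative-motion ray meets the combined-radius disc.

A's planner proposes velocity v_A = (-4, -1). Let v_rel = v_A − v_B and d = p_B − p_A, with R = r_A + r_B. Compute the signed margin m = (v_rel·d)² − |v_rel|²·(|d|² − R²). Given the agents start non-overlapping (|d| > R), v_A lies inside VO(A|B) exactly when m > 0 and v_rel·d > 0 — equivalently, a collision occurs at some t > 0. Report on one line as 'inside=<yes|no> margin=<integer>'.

d = (-21, -1),  |d|² = 442;  R = 3+6 = 9,  c = 442−9² = 361
v_rel = (1, -7),  |v_rel|² = 50;  v_rel·d = (1)·(-21) + (-7)·(-1) = -14
50·t² + 28·t + 361 = 0  ⇒  m = (-14)² − 50·361 = -17854
m = -17854 < 0,  v_rel·d = -14 < 0  ⇒  outside

inside=no margin=-17854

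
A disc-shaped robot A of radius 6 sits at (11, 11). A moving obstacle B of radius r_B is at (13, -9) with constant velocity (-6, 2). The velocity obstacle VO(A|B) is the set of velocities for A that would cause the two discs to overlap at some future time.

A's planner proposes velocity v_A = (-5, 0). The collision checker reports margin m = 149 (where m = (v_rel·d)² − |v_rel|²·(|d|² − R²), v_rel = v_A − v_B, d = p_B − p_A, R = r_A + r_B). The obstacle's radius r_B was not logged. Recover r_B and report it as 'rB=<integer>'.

m = 149
d = (2, -20);  v_rel = (1, -2),  |v_rel|² = 5
v_rel×d = (1)·(-20) − (-2)·(2) = -16
since m = R²·5 − (-16)²:  R² = (256 + 149) / 5 = 81
R = √81 = 9  ⇒  r_B = 9 − 6 = 3

rB=3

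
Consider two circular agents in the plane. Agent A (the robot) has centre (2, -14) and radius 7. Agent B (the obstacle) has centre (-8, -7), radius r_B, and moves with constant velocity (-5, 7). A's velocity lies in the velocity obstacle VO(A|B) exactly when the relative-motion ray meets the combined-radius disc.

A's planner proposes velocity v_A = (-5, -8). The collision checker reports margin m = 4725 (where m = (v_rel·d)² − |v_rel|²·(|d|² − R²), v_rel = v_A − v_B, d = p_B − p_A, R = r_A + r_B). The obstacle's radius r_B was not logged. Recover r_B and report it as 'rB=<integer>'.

m = 4725
d = (-10, 7);  v_rel = (0, -15),  |v_rel|² = 225
v_rel×d = (0)·(7) − (-15)·(-10) = -150
since m = R²·225 − (-150)²:  R² = (22500 + 4725) / 225 = 121
R = √121 = 11  ⇒  r_B = 11 − 7 = 4

rB=4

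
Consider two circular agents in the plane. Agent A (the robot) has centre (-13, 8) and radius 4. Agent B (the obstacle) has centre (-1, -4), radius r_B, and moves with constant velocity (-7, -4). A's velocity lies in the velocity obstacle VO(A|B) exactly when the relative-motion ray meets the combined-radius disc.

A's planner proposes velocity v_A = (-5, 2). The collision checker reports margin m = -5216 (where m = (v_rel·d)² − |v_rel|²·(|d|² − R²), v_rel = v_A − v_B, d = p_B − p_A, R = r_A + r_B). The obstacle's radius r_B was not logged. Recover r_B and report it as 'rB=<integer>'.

m = -5216
d = (12, -12);  v_rel = (2, 6),  |v_rel|² = 40
v_rel×d = (2)·(-12) − (6)·(12) = -96
since m = R²·40 − (-96)²:  R² = (9216 + -5216) / 40 = 100
R = √100 = 10  ⇒  r_B = 10 − 4 = 6

rB=6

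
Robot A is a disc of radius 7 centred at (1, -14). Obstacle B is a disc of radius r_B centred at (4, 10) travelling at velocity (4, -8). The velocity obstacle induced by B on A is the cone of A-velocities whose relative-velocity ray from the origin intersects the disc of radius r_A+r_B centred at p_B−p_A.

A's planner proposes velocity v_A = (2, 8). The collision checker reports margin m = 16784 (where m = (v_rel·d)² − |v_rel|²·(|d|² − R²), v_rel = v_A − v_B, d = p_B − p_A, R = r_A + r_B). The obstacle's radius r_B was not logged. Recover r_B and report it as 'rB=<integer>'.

m = 16784
d = (3, 24);  v_rel = (-2, 16),  |v_rel|² = 260
v_rel×d = (-2)·(24) − (16)·(3) = -96
since m = R²·260 − (-96)²:  R² = (9216 + 16784) / 260 = 100
R = √100 = 10  ⇒  r_B = 10 − 7 = 3

rB=3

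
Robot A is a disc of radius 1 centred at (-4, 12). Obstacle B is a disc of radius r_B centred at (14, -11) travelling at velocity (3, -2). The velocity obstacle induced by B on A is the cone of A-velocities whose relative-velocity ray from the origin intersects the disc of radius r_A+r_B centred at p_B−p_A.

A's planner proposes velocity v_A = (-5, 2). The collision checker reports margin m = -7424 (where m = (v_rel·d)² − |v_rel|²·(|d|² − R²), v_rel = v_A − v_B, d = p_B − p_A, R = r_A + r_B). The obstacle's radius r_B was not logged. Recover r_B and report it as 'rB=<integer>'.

m = -7424
d = (18, -23);  v_rel = (-8, 4),  |v_rel|² = 80
v_rel×d = (-8)·(-23) − (4)·(18) = 112
since m = R²·80 − 112²:  R² = (12544 + -7424) / 80 = 64
R = √64 = 8  ⇒  r_B = 8 − 1 = 7

rB=7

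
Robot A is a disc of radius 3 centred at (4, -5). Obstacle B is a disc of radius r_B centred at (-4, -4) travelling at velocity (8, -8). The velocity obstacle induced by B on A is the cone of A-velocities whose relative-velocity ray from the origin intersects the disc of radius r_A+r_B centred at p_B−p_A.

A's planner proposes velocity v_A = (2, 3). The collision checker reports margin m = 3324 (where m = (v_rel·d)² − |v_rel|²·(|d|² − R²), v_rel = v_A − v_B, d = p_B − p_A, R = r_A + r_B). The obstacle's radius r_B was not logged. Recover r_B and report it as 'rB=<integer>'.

m = 3324
d = (-8, 1);  v_rel = (-6, 11),  |v_rel|² = 157
v_rel×d = (-6)·(1) − (11)·(-8) = 82
since m = R²·157 − 82²:  R² = (6724 + 3324) / 157 = 64
R = √64 = 8  ⇒  r_B = 8 − 3 = 5

rB=5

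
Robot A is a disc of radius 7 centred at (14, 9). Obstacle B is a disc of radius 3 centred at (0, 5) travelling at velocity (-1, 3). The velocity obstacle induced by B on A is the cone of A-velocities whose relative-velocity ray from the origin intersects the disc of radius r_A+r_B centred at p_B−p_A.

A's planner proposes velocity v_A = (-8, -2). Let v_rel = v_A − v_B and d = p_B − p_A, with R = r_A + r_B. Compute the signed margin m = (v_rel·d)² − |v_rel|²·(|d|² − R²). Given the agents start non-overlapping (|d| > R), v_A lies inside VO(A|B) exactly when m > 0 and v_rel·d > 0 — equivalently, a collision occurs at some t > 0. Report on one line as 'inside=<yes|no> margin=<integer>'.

d = (-14, -4),  |d|² = 212;  R = 7+3 = 10,  c = 212−10² = 112
v_rel = (-7, -5),  |v_rel|² = 74;  v_rel·d = (-7)·(-14) + (-5)·(-4) = 118
74·t² − 236·t + 112 = 0  ⇒  m = 118² − 74·112 = 5636
m = 5636 > 0,  v_rel·d = 118 > 0  ⇒  inside

inside=yes margin=5636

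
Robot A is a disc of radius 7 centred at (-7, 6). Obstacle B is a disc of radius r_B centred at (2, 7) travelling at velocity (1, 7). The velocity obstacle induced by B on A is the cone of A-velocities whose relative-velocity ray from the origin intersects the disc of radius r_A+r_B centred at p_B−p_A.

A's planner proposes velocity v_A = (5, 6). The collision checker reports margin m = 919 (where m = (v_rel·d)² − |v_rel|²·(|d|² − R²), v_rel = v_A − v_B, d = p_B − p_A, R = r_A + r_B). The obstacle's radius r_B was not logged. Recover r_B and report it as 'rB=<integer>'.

m = 919
d = (9, 1);  v_rel = (4, -1),  |v_rel|² = 17
v_rel×d = (4)·(1) − (-1)·(9) = 13
since m = R²·17 − 13²:  R² = (169 + 919) / 17 = 64
R = √64 = 8  ⇒  r_B = 8 − 7 = 1

rB=1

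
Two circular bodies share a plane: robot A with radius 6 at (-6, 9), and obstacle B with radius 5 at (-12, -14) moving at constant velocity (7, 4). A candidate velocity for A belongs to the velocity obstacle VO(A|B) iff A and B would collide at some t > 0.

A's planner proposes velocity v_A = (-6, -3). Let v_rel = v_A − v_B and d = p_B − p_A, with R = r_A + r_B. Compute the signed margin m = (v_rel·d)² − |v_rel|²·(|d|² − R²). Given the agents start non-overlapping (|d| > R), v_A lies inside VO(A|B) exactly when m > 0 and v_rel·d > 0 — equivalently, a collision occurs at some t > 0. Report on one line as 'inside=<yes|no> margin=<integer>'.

d = (-6, -23),  |d|² = 565;  R = 6+5 = 11,  c = 565−11² = 444
v_rel = (-13, -7),  |v_rel|² = 218;  v_rel·d = (-13)·(-6) + (-7)·(-23) = 239
218·t² − 478·t + 444 = 0  ⇒  m = 239² − 218·444 = -39671
m = -39671 < 0,  v_rel·d = 239 > 0  ⇒  outside

inside=no margin=-39671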